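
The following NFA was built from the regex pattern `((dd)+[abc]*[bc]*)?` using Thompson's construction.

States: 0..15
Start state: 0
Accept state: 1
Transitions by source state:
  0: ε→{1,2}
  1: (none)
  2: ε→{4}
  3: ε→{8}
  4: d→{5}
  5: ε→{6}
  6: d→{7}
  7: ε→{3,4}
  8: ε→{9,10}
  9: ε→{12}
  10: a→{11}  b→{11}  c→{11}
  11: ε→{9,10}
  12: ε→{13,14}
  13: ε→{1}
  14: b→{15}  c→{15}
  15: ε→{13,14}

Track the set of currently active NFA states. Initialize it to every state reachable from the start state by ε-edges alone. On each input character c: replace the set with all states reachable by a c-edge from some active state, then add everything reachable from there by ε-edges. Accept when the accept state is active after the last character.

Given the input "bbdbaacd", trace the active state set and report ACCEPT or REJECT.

S₀ = ε-closure({0}) = {0,1,2,4}
'b' @ 1: {}  — state set empty
rest 'bdbaacd' ignored (set empty)
after full input: {}  (accept=1 not in)

Answer: REJECT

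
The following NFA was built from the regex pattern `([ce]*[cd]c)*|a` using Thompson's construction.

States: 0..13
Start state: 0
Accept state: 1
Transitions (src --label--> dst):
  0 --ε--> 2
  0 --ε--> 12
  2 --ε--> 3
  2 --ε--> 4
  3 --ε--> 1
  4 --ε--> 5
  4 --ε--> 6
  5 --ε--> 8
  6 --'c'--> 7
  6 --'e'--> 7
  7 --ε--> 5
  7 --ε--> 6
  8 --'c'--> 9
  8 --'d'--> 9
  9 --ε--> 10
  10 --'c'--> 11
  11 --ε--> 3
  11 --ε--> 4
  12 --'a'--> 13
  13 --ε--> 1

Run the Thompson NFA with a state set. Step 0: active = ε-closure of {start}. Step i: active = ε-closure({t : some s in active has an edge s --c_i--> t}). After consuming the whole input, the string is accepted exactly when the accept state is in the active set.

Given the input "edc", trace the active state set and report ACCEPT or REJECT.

Answer: ACCEPT

Derivation:
start: ε-closure({0}) = {0,1,2,3,4,5,6,8,12}
'e' @ 1: {5,6,7,8}
'd' @ 2: {9,10}
'c' @ 3: {1,3,4,5,6,8,11}  [accepting]
end set {1,3,4,5,6,8,11} — state 1 in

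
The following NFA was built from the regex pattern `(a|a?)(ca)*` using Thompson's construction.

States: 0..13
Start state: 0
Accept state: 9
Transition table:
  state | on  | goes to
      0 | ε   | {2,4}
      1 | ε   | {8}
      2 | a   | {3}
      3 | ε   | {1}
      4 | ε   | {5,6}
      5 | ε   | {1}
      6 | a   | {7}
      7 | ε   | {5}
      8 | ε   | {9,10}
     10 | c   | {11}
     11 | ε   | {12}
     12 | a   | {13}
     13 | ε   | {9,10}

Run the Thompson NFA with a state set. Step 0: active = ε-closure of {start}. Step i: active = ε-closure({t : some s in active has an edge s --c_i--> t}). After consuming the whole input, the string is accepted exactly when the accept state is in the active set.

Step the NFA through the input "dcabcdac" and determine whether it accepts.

Answer: REJECT

Steps:
start: ε-closure({0}) = {0,1,2,4,5,6,8,9,10}
'd' @ 1: {}  — no active states
rest 'cabcdac' ignored (set empty)
after full input: {}  (accept=9 not in)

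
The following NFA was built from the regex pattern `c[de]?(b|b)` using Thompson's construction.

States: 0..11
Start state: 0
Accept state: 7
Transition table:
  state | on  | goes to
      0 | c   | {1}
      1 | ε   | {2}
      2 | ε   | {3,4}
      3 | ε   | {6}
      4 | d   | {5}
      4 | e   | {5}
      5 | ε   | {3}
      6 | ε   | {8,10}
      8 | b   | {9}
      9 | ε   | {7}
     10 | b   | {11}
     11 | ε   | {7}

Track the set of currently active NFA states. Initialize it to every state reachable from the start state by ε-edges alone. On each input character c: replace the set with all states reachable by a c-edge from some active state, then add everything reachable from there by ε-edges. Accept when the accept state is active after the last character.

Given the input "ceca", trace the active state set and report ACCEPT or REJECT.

start: ε-closure({0}) = {0}
'c' @ 1: {1,2,3,4,6,8,10}
'e' @ 2: {3,5,6,8,10}
'c' @ 3: {}  — dead — no transitions
rest 'a' ignored (set empty)
final: {}; accept 7 not in set

Answer: REJECT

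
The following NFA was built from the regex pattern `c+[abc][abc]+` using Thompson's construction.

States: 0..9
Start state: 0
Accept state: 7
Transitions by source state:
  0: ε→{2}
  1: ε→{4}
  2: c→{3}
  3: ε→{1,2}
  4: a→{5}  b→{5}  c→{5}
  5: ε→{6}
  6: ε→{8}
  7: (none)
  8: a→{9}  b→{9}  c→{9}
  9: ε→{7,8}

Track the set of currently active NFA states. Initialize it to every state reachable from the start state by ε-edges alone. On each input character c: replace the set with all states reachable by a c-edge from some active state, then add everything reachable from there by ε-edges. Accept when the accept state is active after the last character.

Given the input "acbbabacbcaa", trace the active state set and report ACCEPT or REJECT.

initial (ε-close {0}): {0,2}
'a' @ 1: {}  — dead — no transitions
rest 'cbbabacbcaa' ignored (set empty)
final: {}; accept 7 not in set

Answer: REJECT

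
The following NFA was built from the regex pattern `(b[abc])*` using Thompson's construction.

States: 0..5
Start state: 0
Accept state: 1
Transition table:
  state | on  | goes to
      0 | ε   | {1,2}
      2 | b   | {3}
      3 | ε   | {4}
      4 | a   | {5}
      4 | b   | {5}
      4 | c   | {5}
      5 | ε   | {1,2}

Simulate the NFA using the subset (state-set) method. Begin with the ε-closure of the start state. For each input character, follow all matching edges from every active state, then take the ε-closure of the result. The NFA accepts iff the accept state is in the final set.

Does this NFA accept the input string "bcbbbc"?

Answer: ACCEPT

Steps:
S₀ = ε-closure({0}) = {0,1,2}
'b' @ 1: {3,4}
'c' @ 2: {1,2,5}  [accepting]
'b' @ 3: {3,4}
'b' @ 4: {1,2,5}  [accepting]
'b' @ 5: {3,4}
'c' @ 6: {1,2,5}  [accepting]
after full input: {1,2,5}  (accept=1 in)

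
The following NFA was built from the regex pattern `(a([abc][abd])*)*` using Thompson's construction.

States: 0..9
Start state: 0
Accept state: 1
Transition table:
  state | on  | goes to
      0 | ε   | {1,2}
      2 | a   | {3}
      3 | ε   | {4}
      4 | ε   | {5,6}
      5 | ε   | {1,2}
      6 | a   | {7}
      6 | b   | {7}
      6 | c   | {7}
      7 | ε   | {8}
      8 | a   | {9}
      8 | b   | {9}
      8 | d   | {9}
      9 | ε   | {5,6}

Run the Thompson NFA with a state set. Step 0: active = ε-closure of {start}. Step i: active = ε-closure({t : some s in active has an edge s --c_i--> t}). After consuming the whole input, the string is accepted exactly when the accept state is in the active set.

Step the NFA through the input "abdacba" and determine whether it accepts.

S₀ = ε-closure({0}) = {0,1,2}
'a' @ 1: {1,2,3,4,5,6}  (accept∈set)
'b' @ 2: {7,8}
'd' @ 3: {1,2,5,6,9}  (accept∈set)
'a' @ 4: {1,2,3,4,5,6,7,8}  (accept∈set)
'c' @ 5: {7,8}
'b' @ 6: {1,2,5,6,9}  (accept∈set)
'a' @ 7: {1,2,3,4,5,6,7,8}  (accept∈set)
end set {1,2,3,4,5,6,7,8} — state 1 in

Answer: ACCEPT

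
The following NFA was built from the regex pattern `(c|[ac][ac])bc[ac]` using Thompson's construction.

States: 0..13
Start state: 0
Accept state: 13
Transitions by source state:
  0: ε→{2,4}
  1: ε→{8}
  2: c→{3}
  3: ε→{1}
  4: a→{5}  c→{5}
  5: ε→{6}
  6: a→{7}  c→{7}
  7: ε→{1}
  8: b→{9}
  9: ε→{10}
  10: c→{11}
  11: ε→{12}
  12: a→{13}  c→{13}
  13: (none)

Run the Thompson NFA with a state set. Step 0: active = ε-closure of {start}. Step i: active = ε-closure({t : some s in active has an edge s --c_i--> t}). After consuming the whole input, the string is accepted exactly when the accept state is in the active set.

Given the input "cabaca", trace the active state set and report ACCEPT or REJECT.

initial (ε-close {0}): {0,2,4}
'c' @ 1: {1,3,5,6,8}
'a' @ 2: {1,7,8}
'b' @ 3: {9,10}
'a' @ 4: {}  — dead — no transitions
rest 'ca' ignored (set empty)
after full input: {}  (accept=13 not in)

Answer: REJECT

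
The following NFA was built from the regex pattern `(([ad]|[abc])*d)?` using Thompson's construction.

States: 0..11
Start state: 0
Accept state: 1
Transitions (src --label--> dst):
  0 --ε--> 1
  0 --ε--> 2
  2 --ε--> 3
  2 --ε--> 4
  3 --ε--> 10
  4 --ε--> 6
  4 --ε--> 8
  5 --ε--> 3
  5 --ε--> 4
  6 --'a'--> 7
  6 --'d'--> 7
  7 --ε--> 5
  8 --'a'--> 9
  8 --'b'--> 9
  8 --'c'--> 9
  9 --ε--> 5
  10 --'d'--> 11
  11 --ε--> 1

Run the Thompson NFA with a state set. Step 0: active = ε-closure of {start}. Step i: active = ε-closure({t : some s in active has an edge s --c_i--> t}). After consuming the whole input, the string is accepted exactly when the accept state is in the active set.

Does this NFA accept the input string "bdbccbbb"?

initial (ε-close {0}): {0,1,2,3,4,6,8,10}
'b' @ 1: {3,4,5,6,8,9,10}
'd' @ 2: {1,3,4,5,6,7,8,10,11}  (accept∈set)
'b' @ 3: {3,4,5,6,8,9,10}
'c' @ 4: {3,4,5,6,8,9,10}
'c' @ 5: {3,4,5,6,8,9,10}
'b' @ 6: {3,4,5,6,8,9,10}
'b' @ 7: {3,4,5,6,8,9,10}
'b' @ 8: {3,4,5,6,8,9,10}
end set {3,4,5,6,8,9,10} — state 1 not in

Answer: REJECT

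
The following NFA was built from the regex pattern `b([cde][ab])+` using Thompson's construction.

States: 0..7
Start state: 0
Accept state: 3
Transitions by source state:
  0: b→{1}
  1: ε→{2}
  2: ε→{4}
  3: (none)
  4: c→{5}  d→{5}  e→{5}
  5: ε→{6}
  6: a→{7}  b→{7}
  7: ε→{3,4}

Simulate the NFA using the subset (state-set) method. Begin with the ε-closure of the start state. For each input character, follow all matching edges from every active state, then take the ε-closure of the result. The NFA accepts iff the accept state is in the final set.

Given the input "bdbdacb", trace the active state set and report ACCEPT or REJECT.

Answer: ACCEPT

Trace:
start: ε-closure({0}) = {0}
'b' @ 1: {1,2,4}
'd' @ 2: {5,6}
'b' @ 3: {3,4,7}  [accepting]
'd' @ 4: {5,6}
'a' @ 5: {3,4,7}  [accepting]
'c' @ 6: {5,6}
'b' @ 7: {3,4,7}  [accepting]
after full input: {3,4,7}  (accept=3 in)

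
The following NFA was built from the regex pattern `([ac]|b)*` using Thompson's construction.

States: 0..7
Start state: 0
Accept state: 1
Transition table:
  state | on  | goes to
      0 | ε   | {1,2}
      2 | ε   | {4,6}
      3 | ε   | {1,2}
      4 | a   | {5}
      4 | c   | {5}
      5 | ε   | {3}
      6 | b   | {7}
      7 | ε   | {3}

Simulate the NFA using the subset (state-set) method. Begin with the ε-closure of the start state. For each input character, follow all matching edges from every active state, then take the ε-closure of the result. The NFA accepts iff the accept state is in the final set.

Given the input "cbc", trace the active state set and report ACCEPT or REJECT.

Answer: ACCEPT

Trace:
S₀ = ε-closure({0}) = {0,1,2,4,6}
'c' @ 1: {1,2,3,4,5,6}  ✓accept
'b' @ 2: {1,2,3,4,6,7}  ✓accept
'c' @ 3: {1,2,3,4,5,6}  ✓accept
final: {1,2,3,4,5,6}; accept 1 in set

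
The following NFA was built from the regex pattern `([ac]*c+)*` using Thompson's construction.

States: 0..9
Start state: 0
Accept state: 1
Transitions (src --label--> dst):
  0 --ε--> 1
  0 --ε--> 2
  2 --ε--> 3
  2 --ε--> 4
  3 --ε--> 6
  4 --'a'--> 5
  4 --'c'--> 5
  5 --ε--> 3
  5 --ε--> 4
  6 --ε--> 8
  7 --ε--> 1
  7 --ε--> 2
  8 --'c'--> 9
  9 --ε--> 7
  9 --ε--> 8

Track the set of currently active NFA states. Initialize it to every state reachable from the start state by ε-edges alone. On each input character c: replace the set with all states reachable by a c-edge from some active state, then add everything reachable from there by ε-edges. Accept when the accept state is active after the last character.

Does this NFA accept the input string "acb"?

Answer: REJECT

Derivation:
S₀ = ε-closure({0}) = {0,1,2,3,4,6,8}
'a' @ 1: {3,4,5,6,8}
'c' @ 2: {1,2,3,4,5,6,7,8,9}  (accept∈set)
'b' @ 3: {}  — dead — no transitions
end set {} — state 1 not in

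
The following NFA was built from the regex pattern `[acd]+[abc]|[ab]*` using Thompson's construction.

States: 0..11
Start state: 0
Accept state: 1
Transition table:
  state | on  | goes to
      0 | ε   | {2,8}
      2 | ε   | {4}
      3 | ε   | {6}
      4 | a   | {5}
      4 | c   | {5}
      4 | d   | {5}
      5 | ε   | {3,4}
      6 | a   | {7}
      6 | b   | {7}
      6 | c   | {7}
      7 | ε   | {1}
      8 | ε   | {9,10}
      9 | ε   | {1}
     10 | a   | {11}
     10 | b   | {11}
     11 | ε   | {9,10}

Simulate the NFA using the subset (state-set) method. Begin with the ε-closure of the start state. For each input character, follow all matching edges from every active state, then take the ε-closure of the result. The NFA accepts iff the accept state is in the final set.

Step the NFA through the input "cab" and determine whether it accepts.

initial (ε-close {0}): {0,1,2,4,8,9,10}
'c' @ 1: {3,4,5,6}
'a' @ 2: {1,3,4,5,6,7}  [accepting]
'b' @ 3: {1,7}  [accepting]
final: {1,7}; accept 1 in set

Answer: ACCEPT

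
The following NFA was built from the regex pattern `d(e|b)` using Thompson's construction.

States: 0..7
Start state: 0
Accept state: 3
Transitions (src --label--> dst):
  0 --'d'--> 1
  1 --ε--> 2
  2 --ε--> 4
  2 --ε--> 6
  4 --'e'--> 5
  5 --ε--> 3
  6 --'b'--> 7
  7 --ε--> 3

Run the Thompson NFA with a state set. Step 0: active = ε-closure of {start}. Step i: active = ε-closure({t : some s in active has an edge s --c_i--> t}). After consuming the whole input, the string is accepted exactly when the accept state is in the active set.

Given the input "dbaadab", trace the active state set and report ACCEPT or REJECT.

start: ε-closure({0}) = {0}
'd' @ 1: {1,2,4,6}
'b' @ 2: {3,7}  (accept∈set)
'a' @ 3: {}  — dead — no transitions
rest 'adab' ignored (set empty)
after full input: {}  (accept=3 not in)

Answer: REJECT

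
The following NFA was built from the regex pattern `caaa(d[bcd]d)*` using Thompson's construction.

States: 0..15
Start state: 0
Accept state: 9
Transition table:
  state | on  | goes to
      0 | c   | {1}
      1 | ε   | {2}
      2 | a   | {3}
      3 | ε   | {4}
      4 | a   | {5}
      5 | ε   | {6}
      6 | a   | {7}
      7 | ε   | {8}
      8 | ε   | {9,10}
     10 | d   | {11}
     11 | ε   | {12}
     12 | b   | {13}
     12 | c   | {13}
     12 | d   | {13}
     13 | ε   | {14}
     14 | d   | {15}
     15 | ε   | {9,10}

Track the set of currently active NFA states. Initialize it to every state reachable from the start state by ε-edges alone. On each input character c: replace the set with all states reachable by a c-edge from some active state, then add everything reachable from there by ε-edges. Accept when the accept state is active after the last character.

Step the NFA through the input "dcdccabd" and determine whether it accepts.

Answer: REJECT

Derivation:
initial (ε-close {0}): {0}
'd' @ 1: {}  — dead — no transitions
rest 'cdccabd' ignored (set empty)
final: {}; accept 9 not in set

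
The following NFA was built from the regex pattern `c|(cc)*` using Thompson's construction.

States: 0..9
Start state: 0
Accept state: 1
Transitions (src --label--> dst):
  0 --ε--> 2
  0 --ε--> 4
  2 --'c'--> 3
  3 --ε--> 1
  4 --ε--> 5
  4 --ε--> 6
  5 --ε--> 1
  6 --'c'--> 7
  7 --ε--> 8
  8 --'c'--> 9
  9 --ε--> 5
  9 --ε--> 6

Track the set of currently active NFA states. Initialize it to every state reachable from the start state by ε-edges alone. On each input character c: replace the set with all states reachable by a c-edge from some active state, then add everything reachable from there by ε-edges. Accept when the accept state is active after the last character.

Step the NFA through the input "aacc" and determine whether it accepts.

Answer: REJECT

Trace:
initial (ε-close {0}): {0,1,2,4,5,6}
'a' @ 1: {}  — no active states
rest 'acc' ignored (set empty)
end set {} — state 1 not in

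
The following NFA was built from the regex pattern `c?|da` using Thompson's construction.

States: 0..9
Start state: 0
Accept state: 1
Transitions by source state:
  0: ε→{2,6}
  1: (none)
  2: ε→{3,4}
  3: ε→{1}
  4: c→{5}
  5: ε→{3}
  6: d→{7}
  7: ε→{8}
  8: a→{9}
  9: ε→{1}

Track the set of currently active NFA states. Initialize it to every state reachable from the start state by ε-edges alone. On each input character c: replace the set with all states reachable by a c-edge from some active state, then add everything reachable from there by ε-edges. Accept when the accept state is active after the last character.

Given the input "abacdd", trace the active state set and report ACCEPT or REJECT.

S₀ = ε-closure({0}) = {0,1,2,3,4,6}
'a' @ 1: {}  — dead — no transitions
rest 'bacdd' ignored (set empty)
end set {} — state 1 not in

Answer: REJECT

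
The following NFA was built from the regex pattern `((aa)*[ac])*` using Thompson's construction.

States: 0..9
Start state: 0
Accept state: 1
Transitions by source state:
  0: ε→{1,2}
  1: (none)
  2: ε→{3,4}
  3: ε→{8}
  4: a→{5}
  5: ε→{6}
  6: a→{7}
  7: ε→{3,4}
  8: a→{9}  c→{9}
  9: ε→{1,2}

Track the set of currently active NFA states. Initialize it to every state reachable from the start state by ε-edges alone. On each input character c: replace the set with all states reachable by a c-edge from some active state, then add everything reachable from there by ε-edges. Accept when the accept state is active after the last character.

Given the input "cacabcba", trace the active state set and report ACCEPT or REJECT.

S₀ = ε-closure({0}) = {0,1,2,3,4,8}
'c' @ 1: {1,2,3,4,8,9}  ✓accept
'a' @ 2: {1,2,3,4,5,6,8,9}  ✓accept
'c' @ 3: {1,2,3,4,8,9}  ✓accept
'a' @ 4: {1,2,3,4,5,6,8,9}  ✓accept
'b' @ 5: {}  — no active states
rest 'cba' ignored (set empty)
end set {} — state 1 not in

Answer: REJECT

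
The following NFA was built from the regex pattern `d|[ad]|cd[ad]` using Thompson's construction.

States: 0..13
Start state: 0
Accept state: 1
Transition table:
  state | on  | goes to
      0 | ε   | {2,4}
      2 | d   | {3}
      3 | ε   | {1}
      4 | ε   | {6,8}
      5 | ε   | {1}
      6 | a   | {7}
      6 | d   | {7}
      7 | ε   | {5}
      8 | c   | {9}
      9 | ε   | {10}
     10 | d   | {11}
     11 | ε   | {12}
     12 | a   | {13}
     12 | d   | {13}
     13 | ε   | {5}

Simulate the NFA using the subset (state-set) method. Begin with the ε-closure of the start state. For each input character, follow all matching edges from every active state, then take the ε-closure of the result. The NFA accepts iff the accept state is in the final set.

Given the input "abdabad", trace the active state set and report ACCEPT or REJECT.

initial (ε-close {0}): {0,2,4,6,8}
'a' @ 1: {1,5,7}  [accepting]
'b' @ 2: {}  — no active states
rest 'dabad' ignored (set empty)
end set {} — state 1 not in

Answer: REJECT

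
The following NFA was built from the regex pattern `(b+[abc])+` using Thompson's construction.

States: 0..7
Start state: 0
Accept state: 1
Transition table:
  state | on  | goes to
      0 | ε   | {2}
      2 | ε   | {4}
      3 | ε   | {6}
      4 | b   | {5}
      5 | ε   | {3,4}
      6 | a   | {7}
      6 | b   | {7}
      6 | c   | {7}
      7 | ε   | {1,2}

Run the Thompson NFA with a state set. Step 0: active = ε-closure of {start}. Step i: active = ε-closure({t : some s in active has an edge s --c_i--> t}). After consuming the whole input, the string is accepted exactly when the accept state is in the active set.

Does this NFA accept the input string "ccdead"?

start: ε-closure({0}) = {0,2,4}
'c' @ 1: {}  — state set empty
rest 'cdead' ignored (set empty)
end set {} — state 1 not in

Answer: REJECT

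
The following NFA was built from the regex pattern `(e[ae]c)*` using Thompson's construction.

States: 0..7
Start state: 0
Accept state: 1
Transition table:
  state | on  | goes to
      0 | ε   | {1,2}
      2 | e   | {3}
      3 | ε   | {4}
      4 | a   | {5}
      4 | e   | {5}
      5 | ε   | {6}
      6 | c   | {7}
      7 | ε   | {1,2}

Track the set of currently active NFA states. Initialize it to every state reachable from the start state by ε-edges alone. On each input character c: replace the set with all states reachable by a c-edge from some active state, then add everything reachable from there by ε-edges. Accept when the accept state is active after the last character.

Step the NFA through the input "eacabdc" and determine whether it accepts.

Answer: REJECT

Derivation:
start: ε-closure({0}) = {0,1,2}
'e' @ 1: {3,4}
'a' @ 2: {5,6}
'c' @ 3: {1,2,7}  ✓accept
'a' @ 4: {}  — no active states
rest 'bdc' ignored (set empty)
end set {} — state 1 not in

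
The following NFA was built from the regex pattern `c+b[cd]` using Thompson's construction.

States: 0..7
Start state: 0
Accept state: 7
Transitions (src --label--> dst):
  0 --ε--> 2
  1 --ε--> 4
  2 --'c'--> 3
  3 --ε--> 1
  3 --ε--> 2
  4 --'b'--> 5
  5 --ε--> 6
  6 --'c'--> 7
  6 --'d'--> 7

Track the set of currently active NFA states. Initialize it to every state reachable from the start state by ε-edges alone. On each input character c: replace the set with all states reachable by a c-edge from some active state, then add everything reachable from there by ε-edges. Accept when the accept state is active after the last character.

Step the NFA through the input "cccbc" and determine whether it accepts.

Answer: ACCEPT

Derivation:
S₀ = ε-closure({0}) = {0,2}
'c' @ 1: {1,2,3,4}
'c' @ 2: {1,2,3,4}
'c' @ 3: {1,2,3,4}
'b' @ 4: {5,6}
'c' @ 5: {7}  [accepting]
after full input: {7}  (accept=7 in)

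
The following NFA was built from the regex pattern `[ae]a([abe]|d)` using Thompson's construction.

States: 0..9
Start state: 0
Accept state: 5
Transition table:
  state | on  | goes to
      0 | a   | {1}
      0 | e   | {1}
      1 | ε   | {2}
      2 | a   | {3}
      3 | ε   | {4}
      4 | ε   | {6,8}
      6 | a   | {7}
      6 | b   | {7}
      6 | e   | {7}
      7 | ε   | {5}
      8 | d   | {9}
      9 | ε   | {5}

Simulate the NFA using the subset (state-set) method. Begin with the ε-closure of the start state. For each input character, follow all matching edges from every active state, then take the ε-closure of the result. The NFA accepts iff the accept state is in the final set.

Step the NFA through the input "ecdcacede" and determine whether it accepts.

start: ε-closure({0}) = {0}
'e' @ 1: {1,2}
'c' @ 2: {}  — state set empty
rest 'dcacede' ignored (set empty)
after full input: {}  (accept=5 not in)

Answer: REJECT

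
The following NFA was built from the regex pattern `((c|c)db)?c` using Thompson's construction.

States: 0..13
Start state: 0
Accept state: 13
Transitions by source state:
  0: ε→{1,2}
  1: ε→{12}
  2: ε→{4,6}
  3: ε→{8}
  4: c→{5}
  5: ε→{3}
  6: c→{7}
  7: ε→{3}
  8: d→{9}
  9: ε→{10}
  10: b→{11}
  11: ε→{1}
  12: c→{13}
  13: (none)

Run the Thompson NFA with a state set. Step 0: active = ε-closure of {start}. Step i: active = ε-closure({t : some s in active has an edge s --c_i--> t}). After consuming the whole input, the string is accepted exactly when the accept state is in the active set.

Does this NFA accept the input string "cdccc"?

Answer: REJECT

Trace:
initial (ε-close {0}): {0,1,2,4,6,12}
'c' @ 1: {3,5,7,8,13}  (accept∈set)
'd' @ 2: {9,10}
'c' @ 3: {}  — no active states
rest 'cc' ignored (set empty)
end set {} — state 13 not in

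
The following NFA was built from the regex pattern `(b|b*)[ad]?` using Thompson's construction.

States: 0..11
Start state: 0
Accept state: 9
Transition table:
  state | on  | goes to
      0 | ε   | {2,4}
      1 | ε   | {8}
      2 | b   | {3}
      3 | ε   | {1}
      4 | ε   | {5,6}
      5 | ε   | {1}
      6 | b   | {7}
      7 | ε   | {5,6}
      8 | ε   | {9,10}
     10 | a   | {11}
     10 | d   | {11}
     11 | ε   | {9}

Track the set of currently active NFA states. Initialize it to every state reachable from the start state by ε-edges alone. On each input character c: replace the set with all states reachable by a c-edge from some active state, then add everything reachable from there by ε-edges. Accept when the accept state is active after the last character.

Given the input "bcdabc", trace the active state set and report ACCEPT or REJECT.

initial (ε-close {0}): {0,1,2,4,5,6,8,9,10}
'b' @ 1: {1,3,5,6,7,8,9,10}  [accepting]
'c' @ 2: {}  — no active states
rest 'dabc' ignored (set empty)
end set {} — state 9 not in

Answer: REJECT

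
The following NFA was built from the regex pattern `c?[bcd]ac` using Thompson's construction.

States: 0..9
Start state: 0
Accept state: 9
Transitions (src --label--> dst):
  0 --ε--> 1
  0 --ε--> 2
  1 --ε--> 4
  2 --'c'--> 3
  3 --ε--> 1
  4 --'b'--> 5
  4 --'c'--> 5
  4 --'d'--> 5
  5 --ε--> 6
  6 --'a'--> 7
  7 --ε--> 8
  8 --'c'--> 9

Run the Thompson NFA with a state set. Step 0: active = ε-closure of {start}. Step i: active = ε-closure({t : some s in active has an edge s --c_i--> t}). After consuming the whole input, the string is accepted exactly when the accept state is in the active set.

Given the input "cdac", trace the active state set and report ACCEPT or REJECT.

Answer: ACCEPT

Trace:
initial (ε-close {0}): {0,1,2,4}
'c' @ 1: {1,3,4,5,6}
'd' @ 2: {5,6}
'a' @ 3: {7,8}
'c' @ 4: {9}  ✓accept
final: {9}; accept 9 in set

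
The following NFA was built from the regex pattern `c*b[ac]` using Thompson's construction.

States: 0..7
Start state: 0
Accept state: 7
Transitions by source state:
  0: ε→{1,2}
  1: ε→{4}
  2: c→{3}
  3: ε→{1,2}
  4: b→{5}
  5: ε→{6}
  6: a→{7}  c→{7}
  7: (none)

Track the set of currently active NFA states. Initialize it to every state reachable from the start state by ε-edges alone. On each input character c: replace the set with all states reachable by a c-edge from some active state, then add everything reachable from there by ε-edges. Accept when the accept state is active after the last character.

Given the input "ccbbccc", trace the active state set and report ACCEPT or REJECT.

Answer: REJECT

Steps:
start: ε-closure({0}) = {0,1,2,4}
'c' @ 1: {1,2,3,4}
'c' @ 2: {1,2,3,4}
'b' @ 3: {5,6}
'b' @ 4: {}  — no active states
rest 'ccc' ignored (set empty)
after full input: {}  (accept=7 not in)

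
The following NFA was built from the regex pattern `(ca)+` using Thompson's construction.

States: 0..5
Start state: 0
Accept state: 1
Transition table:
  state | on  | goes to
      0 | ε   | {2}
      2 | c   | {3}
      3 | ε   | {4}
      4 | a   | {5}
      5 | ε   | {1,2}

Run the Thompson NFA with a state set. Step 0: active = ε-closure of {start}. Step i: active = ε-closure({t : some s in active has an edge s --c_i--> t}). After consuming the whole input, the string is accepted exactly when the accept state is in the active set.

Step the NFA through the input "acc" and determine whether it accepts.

S₀ = ε-closure({0}) = {0,2}
'a' @ 1: {}  — state set empty
rest 'cc' ignored (set empty)
after full input: {}  (accept=1 not in)

Answer: REJECT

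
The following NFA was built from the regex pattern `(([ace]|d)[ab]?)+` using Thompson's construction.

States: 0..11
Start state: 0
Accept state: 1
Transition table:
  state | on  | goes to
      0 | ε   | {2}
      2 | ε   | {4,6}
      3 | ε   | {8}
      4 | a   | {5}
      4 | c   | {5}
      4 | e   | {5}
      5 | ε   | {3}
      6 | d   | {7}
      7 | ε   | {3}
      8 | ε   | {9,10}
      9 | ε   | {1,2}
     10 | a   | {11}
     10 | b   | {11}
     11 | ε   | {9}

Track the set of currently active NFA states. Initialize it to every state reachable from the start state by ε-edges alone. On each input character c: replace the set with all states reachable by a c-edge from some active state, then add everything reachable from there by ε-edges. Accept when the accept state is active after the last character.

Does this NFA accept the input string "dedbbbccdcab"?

Answer: REJECT

Steps:
initial (ε-close {0}): {0,2,4,6}
'd' @ 1: {1,2,3,4,6,7,8,9,10}  (accept∈set)
'e' @ 2: {1,2,3,4,5,6,8,9,10}  (accept∈set)
'd' @ 3: {1,2,3,4,6,7,8,9,10}  (accept∈set)
'b' @ 4: {1,2,4,6,9,11}  (accept∈set)
'b' @ 5: {}  — no active states
rest 'bccdcab' ignored (set empty)
end set {} — state 1 not in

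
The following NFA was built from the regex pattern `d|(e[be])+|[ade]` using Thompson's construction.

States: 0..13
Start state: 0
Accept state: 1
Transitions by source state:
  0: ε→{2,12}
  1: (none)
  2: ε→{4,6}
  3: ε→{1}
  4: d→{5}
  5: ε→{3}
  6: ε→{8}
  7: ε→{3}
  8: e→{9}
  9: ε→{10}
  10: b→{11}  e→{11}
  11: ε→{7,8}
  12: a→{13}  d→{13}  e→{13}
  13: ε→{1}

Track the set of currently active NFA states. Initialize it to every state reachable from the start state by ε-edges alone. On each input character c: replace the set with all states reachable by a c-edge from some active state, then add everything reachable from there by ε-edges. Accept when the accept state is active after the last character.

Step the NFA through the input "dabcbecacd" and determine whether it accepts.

Answer: REJECT

Steps:
start: ε-closure({0}) = {0,2,4,6,8,12}
'd' @ 1: {1,3,5,13}  (accept∈set)
'a' @ 2: {}  — no active states
rest 'bcbecacd' ignored (set empty)
after full input: {}  (accept=1 not in)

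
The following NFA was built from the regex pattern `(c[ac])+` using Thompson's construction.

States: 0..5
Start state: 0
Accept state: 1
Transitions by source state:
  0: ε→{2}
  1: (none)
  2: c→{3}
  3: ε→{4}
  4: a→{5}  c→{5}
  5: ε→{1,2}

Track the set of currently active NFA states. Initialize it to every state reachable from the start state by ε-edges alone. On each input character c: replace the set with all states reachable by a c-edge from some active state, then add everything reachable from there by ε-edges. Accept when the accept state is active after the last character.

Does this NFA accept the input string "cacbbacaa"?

Answer: REJECT

Trace:
initial (ε-close {0}): {0,2}
'c' @ 1: {3,4}
'a' @ 2: {1,2,5}  (accept∈set)
'c' @ 3: {3,4}
'b' @ 4: {}  — no active states
rest 'bacaa' ignored (set empty)
final: {}; accept 1 not in set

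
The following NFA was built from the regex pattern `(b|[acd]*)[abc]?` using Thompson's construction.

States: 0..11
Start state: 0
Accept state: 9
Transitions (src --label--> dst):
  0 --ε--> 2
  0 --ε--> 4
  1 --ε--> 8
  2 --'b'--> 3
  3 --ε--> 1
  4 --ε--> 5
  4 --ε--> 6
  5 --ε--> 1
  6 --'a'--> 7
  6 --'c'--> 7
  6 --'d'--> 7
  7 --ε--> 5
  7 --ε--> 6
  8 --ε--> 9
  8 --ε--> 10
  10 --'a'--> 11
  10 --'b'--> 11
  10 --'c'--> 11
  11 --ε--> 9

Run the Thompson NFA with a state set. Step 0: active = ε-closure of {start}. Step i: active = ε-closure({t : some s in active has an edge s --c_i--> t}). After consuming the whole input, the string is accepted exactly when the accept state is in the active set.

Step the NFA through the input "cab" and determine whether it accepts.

initial (ε-close {0}): {0,1,2,4,5,6,8,9,10}
'c' @ 1: {1,5,6,7,8,9,10,11}  ✓accept
'a' @ 2: {1,5,6,7,8,9,10,11}  ✓accept
'b' @ 3: {9,11}  ✓accept
end set {9,11} — state 9 in

Answer: ACCEPT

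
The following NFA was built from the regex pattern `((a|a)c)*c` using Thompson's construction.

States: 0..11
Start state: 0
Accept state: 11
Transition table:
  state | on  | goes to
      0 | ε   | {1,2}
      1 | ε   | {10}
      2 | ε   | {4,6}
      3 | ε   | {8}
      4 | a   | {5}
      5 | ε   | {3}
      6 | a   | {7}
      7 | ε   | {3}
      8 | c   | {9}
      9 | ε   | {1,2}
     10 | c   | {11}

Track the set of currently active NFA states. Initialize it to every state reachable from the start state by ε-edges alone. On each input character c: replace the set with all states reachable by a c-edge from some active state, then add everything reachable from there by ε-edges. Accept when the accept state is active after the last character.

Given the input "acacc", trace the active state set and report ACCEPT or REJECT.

start: ε-closure({0}) = {0,1,2,4,6,10}
'a' @ 1: {3,5,7,8}
'c' @ 2: {1,2,4,6,9,10}
'a' @ 3: {3,5,7,8}
'c' @ 4: {1,2,4,6,9,10}
'c' @ 5: {11}  ✓accept
after full input: {11}  (accept=11 in)

Answer: ACCEPT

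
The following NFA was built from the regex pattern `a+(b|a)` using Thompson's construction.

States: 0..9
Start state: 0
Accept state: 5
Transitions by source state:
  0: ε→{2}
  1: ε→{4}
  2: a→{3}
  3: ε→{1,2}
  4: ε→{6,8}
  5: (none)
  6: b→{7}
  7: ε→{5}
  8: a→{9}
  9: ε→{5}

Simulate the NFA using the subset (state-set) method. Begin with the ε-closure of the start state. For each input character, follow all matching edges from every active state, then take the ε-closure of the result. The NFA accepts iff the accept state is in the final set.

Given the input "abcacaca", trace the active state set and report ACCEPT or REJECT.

S₀ = ε-closure({0}) = {0,2}
'a' @ 1: {1,2,3,4,6,8}
'b' @ 2: {5,7}  (accept∈set)
'c' @ 3: {}  — state set empty
rest 'acaca' ignored (set empty)
end set {} — state 5 not in

Answer: REJECT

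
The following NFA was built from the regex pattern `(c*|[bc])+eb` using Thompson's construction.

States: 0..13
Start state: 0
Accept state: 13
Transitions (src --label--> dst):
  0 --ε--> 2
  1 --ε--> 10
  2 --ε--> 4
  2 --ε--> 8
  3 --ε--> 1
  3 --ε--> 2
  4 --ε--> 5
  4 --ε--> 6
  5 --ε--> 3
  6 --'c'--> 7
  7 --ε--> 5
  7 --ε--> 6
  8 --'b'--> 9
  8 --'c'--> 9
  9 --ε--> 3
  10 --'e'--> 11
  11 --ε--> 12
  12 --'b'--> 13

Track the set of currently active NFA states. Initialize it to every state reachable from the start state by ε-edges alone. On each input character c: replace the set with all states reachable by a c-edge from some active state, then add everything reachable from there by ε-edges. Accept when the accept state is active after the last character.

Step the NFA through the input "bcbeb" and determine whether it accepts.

start: ε-closure({0}) = {0,1,2,3,4,5,6,8,10}
'b' @ 1: {1,2,3,4,5,6,8,9,10}
'c' @ 2: {1,2,3,4,5,6,7,8,9,10}
'b' @ 3: {1,2,3,4,5,6,8,9,10}
'e' @ 4: {11,12}
'b' @ 5: {13}  ✓accept
after full input: {13}  (accept=13 in)

Answer: ACCEPT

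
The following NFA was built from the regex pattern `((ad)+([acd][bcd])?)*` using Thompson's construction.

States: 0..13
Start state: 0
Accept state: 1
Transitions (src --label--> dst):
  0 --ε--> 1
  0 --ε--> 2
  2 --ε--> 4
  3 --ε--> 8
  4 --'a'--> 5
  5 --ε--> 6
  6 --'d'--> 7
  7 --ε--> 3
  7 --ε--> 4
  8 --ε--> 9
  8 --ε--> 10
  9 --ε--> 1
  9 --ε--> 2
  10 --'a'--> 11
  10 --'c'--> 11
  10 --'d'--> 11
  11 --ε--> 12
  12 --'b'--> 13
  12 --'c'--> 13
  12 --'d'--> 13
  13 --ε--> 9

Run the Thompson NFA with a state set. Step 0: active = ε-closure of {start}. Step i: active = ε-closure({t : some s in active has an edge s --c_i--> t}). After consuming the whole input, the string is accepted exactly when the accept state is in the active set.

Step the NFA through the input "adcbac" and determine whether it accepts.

Answer: REJECT

Steps:
S₀ = ε-closure({0}) = {0,1,2,4}
'a' @ 1: {5,6}
'd' @ 2: {1,2,3,4,7,8,9,10}  (accept∈set)
'c' @ 3: {11,12}
'b' @ 4: {1,2,4,9,13}  (accept∈set)
'a' @ 5: {5,6}
'c' @ 6: {}  — state set empty
after full input: {}  (accept=1 not in)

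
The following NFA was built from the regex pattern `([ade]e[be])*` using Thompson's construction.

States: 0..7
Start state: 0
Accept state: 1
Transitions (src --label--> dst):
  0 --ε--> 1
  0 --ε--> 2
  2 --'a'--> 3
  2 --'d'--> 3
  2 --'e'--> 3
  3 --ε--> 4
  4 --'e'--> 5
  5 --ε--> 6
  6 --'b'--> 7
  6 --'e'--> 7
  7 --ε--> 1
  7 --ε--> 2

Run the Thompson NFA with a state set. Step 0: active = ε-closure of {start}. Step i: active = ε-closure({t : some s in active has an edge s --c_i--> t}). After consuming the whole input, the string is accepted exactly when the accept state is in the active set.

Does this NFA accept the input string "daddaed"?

Answer: REJECT

Derivation:
S₀ = ε-closure({0}) = {0,1,2}
'd' @ 1: {3,4}
'a' @ 2: {}  — no active states
rest 'ddaed' ignored (set empty)
after full input: {}  (accept=1 not in)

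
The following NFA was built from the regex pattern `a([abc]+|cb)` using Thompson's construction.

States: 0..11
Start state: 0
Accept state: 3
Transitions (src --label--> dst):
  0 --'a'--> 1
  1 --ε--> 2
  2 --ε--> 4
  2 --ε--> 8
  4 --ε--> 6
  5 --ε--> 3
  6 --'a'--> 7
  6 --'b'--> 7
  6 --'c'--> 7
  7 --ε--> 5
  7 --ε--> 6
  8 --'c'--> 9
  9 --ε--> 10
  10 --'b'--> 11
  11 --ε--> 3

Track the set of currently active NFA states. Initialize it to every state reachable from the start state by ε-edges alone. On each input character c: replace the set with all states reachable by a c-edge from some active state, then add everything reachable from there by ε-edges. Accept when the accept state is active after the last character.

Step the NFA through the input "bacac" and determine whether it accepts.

S₀ = ε-closure({0}) = {0}
'b' @ 1: {}  — dead — no transitions
rest 'acac' ignored (set empty)
after full input: {}  (accept=3 not in)

Answer: REJECT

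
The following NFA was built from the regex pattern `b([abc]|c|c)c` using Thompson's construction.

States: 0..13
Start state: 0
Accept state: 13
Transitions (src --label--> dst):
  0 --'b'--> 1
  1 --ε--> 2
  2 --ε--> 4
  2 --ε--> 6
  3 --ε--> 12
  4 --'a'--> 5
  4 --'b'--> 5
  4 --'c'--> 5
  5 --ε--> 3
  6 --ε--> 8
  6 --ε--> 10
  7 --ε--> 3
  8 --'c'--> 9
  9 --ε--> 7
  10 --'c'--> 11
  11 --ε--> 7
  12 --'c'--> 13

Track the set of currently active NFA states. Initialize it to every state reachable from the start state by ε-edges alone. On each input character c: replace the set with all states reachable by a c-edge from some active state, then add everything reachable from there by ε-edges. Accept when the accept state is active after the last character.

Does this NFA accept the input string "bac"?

S₀ = ε-closure({0}) = {0}
'b' @ 1: {1,2,4,6,8,10}
'a' @ 2: {3,5,12}
'c' @ 3: {13}  ✓accept
end set {13} — state 13 in

Answer: ACCEPT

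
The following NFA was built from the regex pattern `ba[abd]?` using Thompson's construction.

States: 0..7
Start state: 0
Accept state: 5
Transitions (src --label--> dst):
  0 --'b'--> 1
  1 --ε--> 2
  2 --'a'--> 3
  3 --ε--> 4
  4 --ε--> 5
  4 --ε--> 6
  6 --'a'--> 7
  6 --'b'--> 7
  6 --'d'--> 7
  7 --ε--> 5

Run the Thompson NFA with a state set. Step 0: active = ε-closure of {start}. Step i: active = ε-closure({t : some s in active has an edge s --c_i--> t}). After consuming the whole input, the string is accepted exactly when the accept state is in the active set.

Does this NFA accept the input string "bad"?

initial (ε-close {0}): {0}
'b' @ 1: {1,2}
'a' @ 2: {3,4,5,6}  (accept∈set)
'd' @ 3: {5,7}  (accept∈set)
final: {5,7}; accept 5 in set

Answer: ACCEPT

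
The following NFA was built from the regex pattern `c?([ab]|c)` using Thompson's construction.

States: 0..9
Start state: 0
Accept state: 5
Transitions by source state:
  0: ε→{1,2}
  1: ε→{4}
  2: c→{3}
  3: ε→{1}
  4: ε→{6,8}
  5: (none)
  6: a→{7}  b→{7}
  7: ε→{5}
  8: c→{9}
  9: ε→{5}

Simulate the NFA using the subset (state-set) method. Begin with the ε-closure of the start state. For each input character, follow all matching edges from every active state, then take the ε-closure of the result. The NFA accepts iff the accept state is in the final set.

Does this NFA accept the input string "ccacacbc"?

initial (ε-close {0}): {0,1,2,4,6,8}
'c' @ 1: {1,3,4,5,6,8,9}  (accept∈set)
'c' @ 2: {5,9}  (accept∈set)
'a' @ 3: {}  — dead — no transitions
rest 'cacbc' ignored (set empty)
final: {}; accept 5 not in set

Answer: REJECT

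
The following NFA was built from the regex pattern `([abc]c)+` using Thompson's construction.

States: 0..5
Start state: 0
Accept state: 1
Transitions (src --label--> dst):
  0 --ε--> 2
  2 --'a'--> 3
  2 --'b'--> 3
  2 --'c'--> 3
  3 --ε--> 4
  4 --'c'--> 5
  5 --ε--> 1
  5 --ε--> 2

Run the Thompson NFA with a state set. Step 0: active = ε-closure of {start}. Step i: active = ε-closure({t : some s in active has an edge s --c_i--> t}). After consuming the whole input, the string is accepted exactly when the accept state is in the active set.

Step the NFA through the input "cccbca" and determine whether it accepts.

S₀ = ε-closure({0}) = {0,2}
'c' @ 1: {3,4}
'c' @ 2: {1,2,5}  ✓accept
'c' @ 3: {3,4}
'b' @ 4: {}  — no active states
rest 'ca' ignored (set empty)
final: {}; accept 1 not in set

Answer: REJECT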